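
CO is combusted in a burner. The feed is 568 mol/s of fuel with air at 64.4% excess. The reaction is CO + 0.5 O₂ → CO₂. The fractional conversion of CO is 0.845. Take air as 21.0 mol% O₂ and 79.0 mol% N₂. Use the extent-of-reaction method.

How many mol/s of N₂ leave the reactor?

1760 mol/s

Stoichiometric O₂ = 0.5 × 568 = 284 mol/s; O₂ fed = 284 × 1.644 = 466.9 mol/s.
N₂ fed = 466.9 × 79/21 = 1756 mol/s.
Fuel reacted = 0.845 × 568 → ξ = 480 mol/s.
Outlet (n = n₀ + ν ξ):
  CO: 568 − 1(480) = 88.04
  O₂: 466.9 − 0.5(480) = 226.9
  N₂: 1756 (inert)
  CO₂: 0 + 1(480) = 480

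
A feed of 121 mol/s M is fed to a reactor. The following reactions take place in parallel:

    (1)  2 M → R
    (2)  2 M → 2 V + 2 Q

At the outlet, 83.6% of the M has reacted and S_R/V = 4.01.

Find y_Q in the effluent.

0.129

Conversion of M: M consumed = 0.836 × 121 = 101.2 mol/s = 2ξ₁ + 2ξ₂.
Selectivity: 1ξ₁ / (2ξ₂) = 4.01 → ξ₁ = 8.02 ξ₂.
Substitute: (2·8.02 + 2) ξ₂ = 101.2 → ξ₂ = 5.607 mol/s, ξ₁ = 44.97 mol/s.
Outlet amounts (n = n₀ + Σ ν·ξ):
  M: 121 − 2(44.97) − 2(5.607) = 19.84
  R: 0 + 1(44.97) = 44.97
  V: 0 + 2(5.607) = 11.21
  Q: 0 + 2(5.607) = 11.21
Total out = 87.24 mol/s; y_Q = 11.21 / 87.24 = 0.1285.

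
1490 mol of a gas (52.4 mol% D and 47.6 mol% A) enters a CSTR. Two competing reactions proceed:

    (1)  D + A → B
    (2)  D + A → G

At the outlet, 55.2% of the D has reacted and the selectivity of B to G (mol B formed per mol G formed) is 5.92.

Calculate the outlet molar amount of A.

278 mol

Conversion of D: D consumed = 0.552 × 780.8 = 431 mol = 1ξ₁ + 1ξ₂.
Selectivity: 1ξ₁ / (1ξ₂) = 5.92 → ξ₁ = 5.92 ξ₂.
Substitute: (1·5.92 + 1) ξ₂ = 431 → ξ₂ = 62.28 mol, ξ₁ = 368.7 mol.
Outlet amounts (n = n₀ + Σ ν·ξ):
  D: 780.8 − 1(368.7) − 1(62.28) = 349.8
  A: 709.2 − 1(368.7) − 1(62.28) = 278.3
  B: 0 + 1(368.7) = 368.7
  G: 0 + 1(62.28) = 62.28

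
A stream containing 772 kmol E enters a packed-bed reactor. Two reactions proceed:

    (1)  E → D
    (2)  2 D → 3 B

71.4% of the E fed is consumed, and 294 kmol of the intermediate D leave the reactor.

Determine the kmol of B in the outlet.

386 kmol

Conversion of E: E consumed = 1ξ₁ = 0.714 × 772 → ξ₁ = 551.2 kmol.
D balance: n_D = 0 + 1ξ₁ − 2ξ₂ = 294 → ξ₂ = (1·551.2 − 294)/2 = 128.6 kmol.
Outlet amounts (n = n₀ + Σ ν·ξ):
  E: 772 − 1(551.2) = 220.8
  D: 0 + 1(551.2) − 2(128.6) = 294
  B: 0 + 3(128.6) = 385.8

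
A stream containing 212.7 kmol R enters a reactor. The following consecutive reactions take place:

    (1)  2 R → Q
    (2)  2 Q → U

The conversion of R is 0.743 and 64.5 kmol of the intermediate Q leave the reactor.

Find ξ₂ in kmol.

Conversion of R: R consumed = 2ξ₁ = 0.743 × 212.7 → ξ₁ = 79.02 kmol.
Q balance: n_Q = 0 + 1ξ₁ − 2ξ₂ = 64.5 → ξ₂ = (1·79.02 − 64.5)/2 = 7.259 kmol.
Outlet amounts (n = n₀ + Σ ν·ξ):
  R: 212.7 − 2(79.02) = 54.66
  Q: 0 + 1(79.02) − 2(7.259) = 64.5
  U: 0 + 1(7.259) = 7.259

ξ₂ = 7.26 kmol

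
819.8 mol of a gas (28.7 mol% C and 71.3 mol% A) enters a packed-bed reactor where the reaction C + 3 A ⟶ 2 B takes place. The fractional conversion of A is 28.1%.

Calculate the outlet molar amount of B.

109 mol

A reacted = 0.281 × 584.5 = 164.2 mol; ν_A = −3, so ξ = 164.2/3 = 54.75 mol.
Outlet amounts (n = n₀ + ν ξ):
  C: 235.3 − 1(54.75) = 180.5
  A: 584.5 − 3(54.75) = 420.3
  B: 0 + 2(54.75) = 109.5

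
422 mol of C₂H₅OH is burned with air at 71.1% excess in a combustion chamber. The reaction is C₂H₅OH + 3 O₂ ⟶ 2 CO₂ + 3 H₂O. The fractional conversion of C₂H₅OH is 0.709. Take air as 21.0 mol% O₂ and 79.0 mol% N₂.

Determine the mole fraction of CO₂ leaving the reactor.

0.0542

Stoichiometric O₂ = 3 × 422 = 1266 mol; O₂ fed = 1266 × 1.711 = 2166 mol.
N₂ fed = 2166 × 79/21 = 8149 mol.
Fuel reacted = 0.709 × 422 → ξ = 299.2 mol.
Outlet (n = n₀ + ν ξ):
  C₂H₅OH: 422 − 1(299.2) = 122.8
  O₂: 2166 − 3(299.2) = 1269
  N₂: 8149 (inert)
  CO₂: 0 + 2(299.2) = 598.4
  H₂O: 0 + 3(299.2) = 897.6
Total out = 11040 mol; y_CO₂ = 598.4 / 11040 = 0.05422.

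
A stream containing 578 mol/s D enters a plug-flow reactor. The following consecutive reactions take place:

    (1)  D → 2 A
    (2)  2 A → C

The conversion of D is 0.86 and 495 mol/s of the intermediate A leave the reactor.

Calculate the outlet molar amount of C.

Conversion of D: D consumed = 1ξ₁ = 0.86 × 578 → ξ₁ = 497.1 mol/s.
A balance: n_A = 0 + 2ξ₁ − 2ξ₂ = 495 → ξ₂ = (2·497.1 − 495)/2 = 249.6 mol/s.
Outlet amounts (n = n₀ + Σ ν·ξ):
  D: 578 − 1(497.1) = 80.92
  A: 0 + 2(497.1) − 2(249.6) = 495
  C: 0 + 1(249.6) = 249.6

250 mol/s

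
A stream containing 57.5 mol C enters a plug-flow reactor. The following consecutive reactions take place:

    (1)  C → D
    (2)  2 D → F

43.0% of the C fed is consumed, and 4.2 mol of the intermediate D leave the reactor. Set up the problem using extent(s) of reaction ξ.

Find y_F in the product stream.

Conversion of C: C consumed = 1ξ₁ = 0.43 × 57.5 → ξ₁ = 24.72 mol.
D balance: n_D = 0 + 1ξ₁ − 2ξ₂ = 4.2 → ξ₂ = (1·24.72 − 4.2)/2 = 10.26 mol.
Outlet amounts (n = n₀ + Σ ν·ξ):
  C: 57.5 − 1(24.72) = 32.78
  D: 0 + 1(24.72) − 2(10.26) = 4.2
  F: 0 + 1(10.26) = 10.26
Total out = 47.24 mol; y_F = 10.26 / 47.24 = 0.2173.

0.217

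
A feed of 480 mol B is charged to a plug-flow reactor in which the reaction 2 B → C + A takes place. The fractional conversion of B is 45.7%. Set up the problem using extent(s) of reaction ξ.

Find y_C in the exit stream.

0.229

B reacted = 0.457 × 480 = 219.4 mol; ν_B = −2, so ξ = 219.4/2 = 109.7 mol.
Outlet amounts (n = n₀ + ν ξ):
  B: 480 − 2(109.7) = 260.6
  C: 0 + 1(109.7) = 109.7
  A: 0 + 1(109.7) = 109.7
Total out = 480 mol; y_C = 109.7 / 480 = 0.2285.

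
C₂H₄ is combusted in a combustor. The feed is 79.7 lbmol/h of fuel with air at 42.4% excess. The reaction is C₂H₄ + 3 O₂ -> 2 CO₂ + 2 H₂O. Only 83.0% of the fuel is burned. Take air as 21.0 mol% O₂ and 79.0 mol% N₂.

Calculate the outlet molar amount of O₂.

Stoichiometric O₂ = 3 × 79.7 = 239.1 lbmol/h; O₂ fed = 239.1 × 1.424 = 340.5 lbmol/h.
N₂ fed = 340.5 × 79/21 = 1281 lbmol/h.
Fuel reacted = 0.83 × 79.7 → ξ = 66.15 lbmol/h.
Outlet (n = n₀ + ν ξ):
  C₂H₄: 79.7 − 1(66.15) = 13.55
  O₂: 340.5 − 3(66.15) = 142
  N₂: 1281 (inert)
  CO₂: 0 + 2(66.15) = 132.3
  H₂O: 0 + 2(66.15) = 132.3

142 lbmol/h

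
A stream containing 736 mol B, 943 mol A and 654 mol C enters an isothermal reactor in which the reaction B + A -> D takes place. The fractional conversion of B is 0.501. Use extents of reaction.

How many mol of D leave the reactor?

B reacted = 0.501 × 736 = 368.7 mol; ν_B = −1, so ξ = 368.7/1 = 368.7 mol.
Outlet amounts (n = n₀ + ν ξ):
  B: 736 − 1(368.7) = 367.3
  A: 943 − 1(368.7) = 574.3
  D: 0 + 1(368.7) = 368.7
  C: 654 (inert)

369 mol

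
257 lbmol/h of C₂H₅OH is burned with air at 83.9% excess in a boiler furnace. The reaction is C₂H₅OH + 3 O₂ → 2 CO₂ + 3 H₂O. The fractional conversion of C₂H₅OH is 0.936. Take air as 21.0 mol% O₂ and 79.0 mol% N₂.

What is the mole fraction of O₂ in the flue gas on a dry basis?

0.107

Stoichiometric O₂ = 3 × 257 = 771 lbmol/h; O₂ fed = 771 × 1.839 = 1418 lbmol/h.
N₂ fed = 1418 × 79/21 = 5334 lbmol/h.
Fuel reacted = 0.936 × 257 → ξ = 240.6 lbmol/h.
Outlet (n = n₀ + ν ξ):
  C₂H₅OH: 257 − 1(240.6) = 16.45
  O₂: 1418 − 3(240.6) = 696.2
  N₂: 5334 (inert)
  CO₂: 0 + 2(240.6) = 481.1
  H₂O: 0 + 3(240.6) = 721.7
Dry total = 6528 lbmol/h; y_O₂ (dry) = 696.2 / 6528 = 0.1067.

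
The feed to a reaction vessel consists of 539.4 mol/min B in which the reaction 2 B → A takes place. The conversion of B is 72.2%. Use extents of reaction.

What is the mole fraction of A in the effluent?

B reacted = 0.722 × 539.4 = 389.4 mol/min; ν_B = −2, so ξ = 389.4/2 = 194.7 mol/min.
Outlet amounts (n = n₀ + ν ξ):
  B: 539.4 − 2(194.7) = 150
  A: 0 + 1(194.7) = 194.7
Total out = 344.7 mol/min; y_A = 194.7 / 344.7 = 0.5649.

0.565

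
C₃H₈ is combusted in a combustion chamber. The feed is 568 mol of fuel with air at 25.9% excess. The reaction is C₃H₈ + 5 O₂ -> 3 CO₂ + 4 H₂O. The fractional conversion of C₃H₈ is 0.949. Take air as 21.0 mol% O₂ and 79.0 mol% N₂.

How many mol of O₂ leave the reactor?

880 mol

Stoichiometric O₂ = 5 × 568 = 2840 mol; O₂ fed = 2840 × 1.259 = 3576 mol.
N₂ fed = 3576 × 79/21 = 13450 mol.
Fuel reacted = 0.949 × 568 → ξ = 539 mol.
Outlet (n = n₀ + ν ξ):
  C₃H₈: 568 − 1(539) = 28.97
  O₂: 3576 − 5(539) = 880.4
  N₂: 13450 (inert)
  CO₂: 0 + 3(539) = 1617
  H₂O: 0 + 4(539) = 2156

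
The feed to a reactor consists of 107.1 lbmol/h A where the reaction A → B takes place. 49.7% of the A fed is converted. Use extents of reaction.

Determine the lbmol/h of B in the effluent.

53.2 lbmol/h

A reacted = 0.497 × 107.1 = 53.23 lbmol/h; ν_A = −1, so ξ = 53.23/1 = 53.23 lbmol/h.
Outlet amounts (n = n₀ + ν ξ):
  A: 107.1 − 1(53.23) = 53.87
  B: 0 + 1(53.23) = 53.23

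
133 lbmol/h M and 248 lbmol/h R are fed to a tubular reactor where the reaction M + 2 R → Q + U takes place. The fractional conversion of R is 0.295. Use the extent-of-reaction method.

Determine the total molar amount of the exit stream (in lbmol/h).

R reacted = 0.295 × 248 = 73.16 lbmol/h; ν_R = −2, so ξ = 73.16/2 = 36.58 lbmol/h.
Outlet amounts (n = n₀ + ν ξ):
  M: 133 − 1(36.58) = 96.42
  R: 248 − 2(36.58) = 174.8
  Q: 0 + 1(36.58) = 36.58
  U: 0 + 1(36.58) = 36.58
Total out = 96.42 + 174.8 + 36.58 + 36.58 = 344.4 lbmol/h.

344 lbmol/h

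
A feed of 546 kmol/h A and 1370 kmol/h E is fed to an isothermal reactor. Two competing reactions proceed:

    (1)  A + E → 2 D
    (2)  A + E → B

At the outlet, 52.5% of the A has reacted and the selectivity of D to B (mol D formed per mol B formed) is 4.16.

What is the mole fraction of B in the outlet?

Conversion of A: A consumed = 0.525 × 546 = 286.7 kmol/h = 1ξ₁ + 1ξ₂.
Selectivity: 2ξ₁ / (1ξ₂) = 4.16 → ξ₁ = 2.08 ξ₂.
Substitute: (1·2.08 + 1) ξ₂ = 286.7 → ξ₂ = 93.07 kmol/h, ξ₁ = 193.6 kmol/h.
Outlet amounts (n = n₀ + Σ ν·ξ):
  A: 546 − 1(193.6) − 1(93.07) = 259.3
  E: 1370 − 1(193.6) − 1(93.07) = 1083
  D: 0 + 2(193.6) = 387.2
  B: 0 + 1(93.07) = 93.07
Total out = 1823 kmol/h; y_B = 93.07 / 1823 = 0.05105.

0.0511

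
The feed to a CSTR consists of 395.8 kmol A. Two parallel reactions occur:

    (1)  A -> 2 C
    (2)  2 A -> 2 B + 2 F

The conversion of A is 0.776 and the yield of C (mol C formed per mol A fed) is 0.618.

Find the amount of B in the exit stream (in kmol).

Yield of C: 2ξ₁ / 395.8 = 0.618 → ξ₁ = 122.3 kmol.
Conversion of A: 1ξ₁ + 2ξ₂ = 0.776 × 395.8 = 307.1 → ξ₂ = 92.42 kmol.
Outlet amounts (n = n₀ + Σ ν·ξ):
  A: 395.8 − 1(122.3) − 2(92.42) = 88.66
  C: 0 + 2(122.3) = 244.6
  B: 0 + 2(92.42) = 184.8
  F: 0 + 2(92.42) = 184.8

185 kmol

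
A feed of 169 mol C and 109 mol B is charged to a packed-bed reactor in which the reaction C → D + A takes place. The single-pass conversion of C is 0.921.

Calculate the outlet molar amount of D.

156 mol

C reacted = 0.921 × 169 = 155.6 mol; ν_C = −1, so ξ = 155.6/1 = 155.6 mol.
Outlet amounts (n = n₀ + ν ξ):
  C: 169 − 1(155.6) = 13.35
  D: 0 + 1(155.6) = 155.6
  A: 0 + 1(155.6) = 155.6
  B: 109 (inert)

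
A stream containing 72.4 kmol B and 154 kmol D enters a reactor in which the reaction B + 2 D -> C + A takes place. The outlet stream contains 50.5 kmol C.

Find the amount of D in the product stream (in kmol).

For C: n = n₀ + 1ξ → 50.5 = 0 + 1ξ, giving ξ = 50.5 kmol.
Outlet amounts (n = n₀ + ν ξ):
  B: 72.4 − 1(50.5) = 21.9
  D: 154 − 2(50.5) = 53
  C: 0 + 1(50.5) = 50.5
  A: 0 + 1(50.5) = 50.5

53 kmol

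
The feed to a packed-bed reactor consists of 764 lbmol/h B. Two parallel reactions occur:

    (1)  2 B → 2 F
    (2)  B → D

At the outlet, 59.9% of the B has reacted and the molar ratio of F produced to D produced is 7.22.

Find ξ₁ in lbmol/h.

Conversion of B: B consumed = 0.599 × 764 = 457.6 lbmol/h = 2ξ₁ + 1ξ₂.
Selectivity: 2ξ₁ / (1ξ₂) = 7.22 → ξ₁ = 3.61 ξ₂.
Substitute: (2·3.61 + 1) ξ₂ = 457.6 → ξ₂ = 55.67 lbmol/h, ξ₁ = 201 lbmol/h.
Outlet amounts (n = n₀ + Σ ν·ξ):
  B: 764 − 2(201) − 1(55.67) = 306.4
  F: 0 + 2(201) = 402
  D: 0 + 1(55.67) = 55.67

ξ₁ = 201 lbmol/h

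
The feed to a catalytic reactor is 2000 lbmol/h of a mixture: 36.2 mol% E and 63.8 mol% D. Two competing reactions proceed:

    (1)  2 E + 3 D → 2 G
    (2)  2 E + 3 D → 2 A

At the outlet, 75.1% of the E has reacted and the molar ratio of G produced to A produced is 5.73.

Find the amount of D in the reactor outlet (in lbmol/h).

460 lbmol/h

Conversion of E: E consumed = 0.751 × 724 = 543.7 lbmol/h = 2ξ₁ + 2ξ₂.
Selectivity: 2ξ₁ / (2ξ₂) = 5.73 → ξ₁ = 5.73 ξ₂.
Substitute: (2·5.73 + 2) ξ₂ = 543.7 → ξ₂ = 40.4 lbmol/h, ξ₁ = 231.5 lbmol/h.
Outlet amounts (n = n₀ + Σ ν·ξ):
  E: 724 − 2(231.5) − 2(40.4) = 180.3
  D: 1276 − 3(231.5) − 3(40.4) = 460.4
  G: 0 + 2(231.5) = 462.9
  A: 0 + 2(40.4) = 80.79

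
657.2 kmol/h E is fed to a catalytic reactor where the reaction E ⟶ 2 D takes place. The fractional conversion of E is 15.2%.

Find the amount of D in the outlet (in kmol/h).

200 kmol/h

E reacted = 0.152 × 657.2 = 99.89 kmol/h; ν_E = −1, so ξ = 99.89/1 = 99.89 kmol/h.
Outlet amounts (n = n₀ + ν ξ):
  E: 657.2 − 1(99.89) = 557.3
  D: 0 + 2(99.89) = 199.8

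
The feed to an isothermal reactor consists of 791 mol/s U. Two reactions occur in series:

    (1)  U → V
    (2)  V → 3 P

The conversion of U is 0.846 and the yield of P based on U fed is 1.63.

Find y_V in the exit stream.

0.145

Conversion of U: U consumed = 1ξ₁ = 0.846 × 791 → ξ₁ = 669.2 mol/s.
Yield of P: 3ξ₂ / 791 = 1.63 → ξ₂ = 429.8 mol/s.
Outlet amounts (n = n₀ + Σ ν·ξ):
  U: 791 − 1(669.2) = 121.8
  V: 0 + 1(669.2) − 1(429.8) = 239.4
  P: 0 + 3(429.8) = 1289
Total out = 1651 mol/s; y_V = 239.4 / 1651 = 0.145.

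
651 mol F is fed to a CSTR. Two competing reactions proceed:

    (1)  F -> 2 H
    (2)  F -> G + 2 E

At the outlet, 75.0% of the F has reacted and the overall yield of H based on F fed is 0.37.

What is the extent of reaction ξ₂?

ξ₂ = 368 mol

Yield of H: 2ξ₁ / 651 = 0.37 → ξ₁ = 120.4 mol.
Conversion of F: 1ξ₁ + 1ξ₂ = 0.75 × 651 = 488.2 → ξ₂ = 367.8 mol.
Outlet amounts (n = n₀ + Σ ν·ξ):
  F: 651 − 1(120.4) − 1(367.8) = 162.8
  H: 0 + 2(120.4) = 240.9
  G: 0 + 1(367.8) = 367.8
  E: 0 + 2(367.8) = 735.6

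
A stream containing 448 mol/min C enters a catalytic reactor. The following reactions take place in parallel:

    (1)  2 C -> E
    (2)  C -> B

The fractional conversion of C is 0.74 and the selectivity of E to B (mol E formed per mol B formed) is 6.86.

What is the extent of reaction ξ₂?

Conversion of C: C consumed = 0.74 × 448 = 331.5 mol/min = 2ξ₁ + 1ξ₂.
Selectivity: 1ξ₁ / (1ξ₂) = 6.86 → ξ₁ = 6.86 ξ₂.
Substitute: (2·6.86 + 1) ξ₂ = 331.5 → ξ₂ = 22.52 mol/min, ξ₁ = 154.5 mol/min.
Outlet amounts (n = n₀ + Σ ν·ξ):
  C: 448 − 2(154.5) − 1(22.52) = 116.5
  E: 0 + 1(154.5) = 154.5
  B: 0 + 1(22.52) = 22.52

ξ₂ = 22.5 mol/min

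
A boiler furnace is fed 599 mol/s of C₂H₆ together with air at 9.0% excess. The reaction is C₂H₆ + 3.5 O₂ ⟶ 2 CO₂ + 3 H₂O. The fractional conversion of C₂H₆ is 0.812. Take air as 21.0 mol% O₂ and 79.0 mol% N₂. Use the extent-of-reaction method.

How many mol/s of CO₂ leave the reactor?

Stoichiometric O₂ = 3.5 × 599 = 2096 mol/s; O₂ fed = 2096 × 1.090 = 2285 mol/s.
N₂ fed = 2285 × 79/21 = 8597 mol/s.
Fuel reacted = 0.812 × 599 → ξ = 486.4 mol/s.
Outlet (n = n₀ + ν ξ):
  C₂H₆: 599 − 1(486.4) = 112.6
  O₂: 2285 − 3.5(486.4) = 582.8
  N₂: 8597 (inert)
  CO₂: 0 + 2(486.4) = 972.8
  H₂O: 0 + 3(486.4) = 1459

973 mol/s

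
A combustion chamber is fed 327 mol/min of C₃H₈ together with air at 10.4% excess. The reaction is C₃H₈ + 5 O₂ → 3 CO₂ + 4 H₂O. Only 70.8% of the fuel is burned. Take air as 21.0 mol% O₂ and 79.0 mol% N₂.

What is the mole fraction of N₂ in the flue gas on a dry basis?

0.825

Stoichiometric O₂ = 5 × 327 = 1635 mol/min; O₂ fed = 1635 × 1.104 = 1805 mol/min.
N₂ fed = 1805 × 79/21 = 6790 mol/min.
Fuel reacted = 0.708 × 327 → ξ = 231.5 mol/min.
Outlet (n = n₀ + ν ξ):
  C₃H₈: 327 − 1(231.5) = 95.48
  O₂: 1805 − 5(231.5) = 647.5
  N₂: 6790 (inert)
  CO₂: 0 + 3(231.5) = 694.5
  H₂O: 0 + 4(231.5) = 926.1
Dry total = 8228 mol/min; y_N₂ (dry) = 6790 / 8228 = 0.8253.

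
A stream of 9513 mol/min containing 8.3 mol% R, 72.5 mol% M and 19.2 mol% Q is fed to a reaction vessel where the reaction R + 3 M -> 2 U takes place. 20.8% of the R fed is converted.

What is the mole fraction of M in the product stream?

R reacted = 0.208 × 789.6 = 164.2 mol/min; ν_R = −1, so ξ = 164.2/1 = 164.2 mol/min.
Outlet amounts (n = n₀ + ν ξ):
  R: 789.6 − 1(164.2) = 625.3
  M: 6897 − 3(164.2) = 6404
  U: 0 + 2(164.2) = 328.5
  Q: 1826 (inert)
Total out = 9185 mol/min; y_M = 6404 / 9185 = 0.6973.

0.697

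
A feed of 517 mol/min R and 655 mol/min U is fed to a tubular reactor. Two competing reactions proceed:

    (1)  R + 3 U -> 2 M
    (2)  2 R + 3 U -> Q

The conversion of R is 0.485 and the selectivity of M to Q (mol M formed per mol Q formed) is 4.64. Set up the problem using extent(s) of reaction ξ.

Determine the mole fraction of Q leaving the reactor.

Conversion of R: R consumed = 0.485 × 517 = 250.7 mol/min = 1ξ₁ + 2ξ₂.
Selectivity: 2ξ₁ / (1ξ₂) = 4.64 → ξ₁ = 2.32 ξ₂.
Substitute: (1·2.32 + 2) ξ₂ = 250.7 → ξ₂ = 58.04 mol/min, ξ₁ = 134.7 mol/min.
Outlet amounts (n = n₀ + Σ ν·ξ):
  R: 517 − 1(134.7) − 2(58.04) = 266.3
  U: 655 − 3(134.7) − 3(58.04) = 76.89
  M: 0 + 2(134.7) = 269.3
  Q: 0 + 1(58.04) = 58.04
Total out = 670.5 mol/min; y_Q = 58.04 / 670.5 = 0.08657.

0.0866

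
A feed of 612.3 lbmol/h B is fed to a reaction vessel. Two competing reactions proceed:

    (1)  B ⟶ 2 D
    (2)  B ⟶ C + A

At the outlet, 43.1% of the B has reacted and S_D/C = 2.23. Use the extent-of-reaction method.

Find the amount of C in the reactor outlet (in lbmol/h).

125 lbmol/h

Conversion of B: B consumed = 0.431 × 612.3 = 263.9 lbmol/h = 1ξ₁ + 1ξ₂.
Selectivity: 2ξ₁ / (1ξ₂) = 2.23 → ξ₁ = 1.115 ξ₂.
Substitute: (1·1.115 + 1) ξ₂ = 263.9 → ξ₂ = 124.8 lbmol/h, ξ₁ = 139.1 lbmol/h.
Outlet amounts (n = n₀ + Σ ν·ξ):
  B: 612.3 − 1(139.1) − 1(124.8) = 348.4
  D: 0 + 2(139.1) = 278.3
  C: 0 + 1(124.8) = 124.8
  A: 0 + 1(124.8) = 124.8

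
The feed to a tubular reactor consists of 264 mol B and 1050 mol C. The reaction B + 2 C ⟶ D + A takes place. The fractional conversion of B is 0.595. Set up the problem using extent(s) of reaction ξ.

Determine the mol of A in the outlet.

B reacted = 0.595 × 264 = 157.1 mol; ν_B = −1, so ξ = 157.1/1 = 157.1 mol.
Outlet amounts (n = n₀ + ν ξ):
  B: 264 − 1(157.1) = 106.9
  C: 1050 − 2(157.1) = 735.8
  D: 0 + 1(157.1) = 157.1
  A: 0 + 1(157.1) = 157.1

157 mol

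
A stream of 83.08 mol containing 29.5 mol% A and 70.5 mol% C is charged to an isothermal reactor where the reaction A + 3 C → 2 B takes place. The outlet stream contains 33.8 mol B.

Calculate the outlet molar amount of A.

7.61 mol

For B: n = n₀ + 2ξ → 33.8 = 0 + 2ξ, giving ξ = 16.9 mol.
Outlet amounts (n = n₀ + ν ξ):
  A: 24.51 − 1(16.9) = 7.609
  C: 58.57 − 3(16.9) = 7.871
  B: 0 + 2(16.9) = 33.8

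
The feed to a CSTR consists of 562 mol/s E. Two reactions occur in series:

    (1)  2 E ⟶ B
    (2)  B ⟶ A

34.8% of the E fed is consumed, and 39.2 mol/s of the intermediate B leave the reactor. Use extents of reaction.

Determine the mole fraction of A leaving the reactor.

0.126

Conversion of E: E consumed = 2ξ₁ = 0.348 × 562 → ξ₁ = 97.79 mol/s.
B balance: n_B = 0 + 1ξ₁ − 1ξ₂ = 39.2 → ξ₂ = (1·97.79 − 39.2)/1 = 58.59 mol/s.
Outlet amounts (n = n₀ + Σ ν·ξ):
  E: 562 − 2(97.79) = 366.4
  B: 0 + 1(97.79) − 1(58.59) = 39.2
  A: 0 + 1(58.59) = 58.59
Total out = 464.2 mol/s; y_A = 58.59 / 464.2 = 0.1262.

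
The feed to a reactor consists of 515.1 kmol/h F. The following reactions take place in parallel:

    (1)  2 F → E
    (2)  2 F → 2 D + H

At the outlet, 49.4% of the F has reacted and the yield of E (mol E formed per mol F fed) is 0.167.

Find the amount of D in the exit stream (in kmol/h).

Yield of E: 1ξ₁ / 515.1 = 0.167 → ξ₁ = 86.02 kmol/h.
Conversion of F: 2ξ₁ + 2ξ₂ = 0.494 × 515.1 = 254.5 → ξ₂ = 41.21 kmol/h.
Outlet amounts (n = n₀ + Σ ν·ξ):
  F: 515.1 − 2(86.02) − 2(41.21) = 260.6
  E: 0 + 1(86.02) = 86.02
  D: 0 + 2(41.21) = 82.42
  H: 0 + 1(41.21) = 41.21

82.4 kmol/h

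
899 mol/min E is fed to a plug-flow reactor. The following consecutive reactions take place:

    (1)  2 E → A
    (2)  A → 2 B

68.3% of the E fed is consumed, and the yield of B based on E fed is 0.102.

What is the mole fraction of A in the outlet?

0.409

Conversion of E: E consumed = 2ξ₁ = 0.683 × 899 → ξ₁ = 307 mol/min.
Yield of B: 2ξ₂ / 899 = 0.102 → ξ₂ = 45.85 mol/min.
Outlet amounts (n = n₀ + Σ ν·ξ):
  E: 899 − 2(307) = 285
  A: 0 + 1(307) − 1(45.85) = 261.2
  B: 0 + 2(45.85) = 91.7
Total out = 637.8 mol/min; y_A = 261.2 / 637.8 = 0.4094.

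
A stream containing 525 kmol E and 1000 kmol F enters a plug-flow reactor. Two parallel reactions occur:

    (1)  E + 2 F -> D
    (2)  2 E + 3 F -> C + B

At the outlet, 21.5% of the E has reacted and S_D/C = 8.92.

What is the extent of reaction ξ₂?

ξ₂ = 10.3 kmol

Conversion of E: E consumed = 0.215 × 525 = 112.9 kmol = 1ξ₁ + 2ξ₂.
Selectivity: 1ξ₁ / (1ξ₂) = 8.92 → ξ₁ = 8.92 ξ₂.
Substitute: (1·8.92 + 2) ξ₂ = 112.9 → ξ₂ = 10.34 kmol, ξ₁ = 92.2 kmol.
Outlet amounts (n = n₀ + Σ ν·ξ):
  E: 525 − 1(92.2) − 2(10.34) = 412.1
  F: 1000 − 2(92.2) − 3(10.34) = 784.6
  D: 0 + 1(92.2) = 92.2
  C: 0 + 1(10.34) = 10.34
  B: 0 + 1(10.34) = 10.34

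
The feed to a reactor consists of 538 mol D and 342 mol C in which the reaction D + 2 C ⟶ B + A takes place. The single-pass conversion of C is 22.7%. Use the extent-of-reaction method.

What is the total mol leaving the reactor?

841 mol

C reacted = 0.227 × 342 = 77.63 mol; ν_C = −2, so ξ = 77.63/2 = 38.82 mol.
Outlet amounts (n = n₀ + ν ξ):
  D: 538 − 1(38.82) = 499.2
  C: 342 − 2(38.82) = 264.4
  B: 0 + 1(38.82) = 38.82
  A: 0 + 1(38.82) = 38.82
Total out = 499.2 + 264.4 + 38.82 + 38.82 = 841.2 mol.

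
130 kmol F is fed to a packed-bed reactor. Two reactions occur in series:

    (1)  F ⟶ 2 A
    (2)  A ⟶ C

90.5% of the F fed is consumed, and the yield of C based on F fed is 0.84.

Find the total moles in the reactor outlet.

Conversion of F: F consumed = 1ξ₁ = 0.905 × 130 → ξ₁ = 117.7 kmol.
Yield of C: 1ξ₂ / 130 = 0.84 → ξ₂ = 109.2 kmol.
Outlet amounts (n = n₀ + Σ ν·ξ):
  F: 130 − 1(117.7) = 12.35
  A: 0 + 2(117.7) − 1(109.2) = 126.1
  C: 0 + 1(109.2) = 109.2
Total out = 12.35 + 126.1 + 109.2 = 247.7 kmol.

248 kmol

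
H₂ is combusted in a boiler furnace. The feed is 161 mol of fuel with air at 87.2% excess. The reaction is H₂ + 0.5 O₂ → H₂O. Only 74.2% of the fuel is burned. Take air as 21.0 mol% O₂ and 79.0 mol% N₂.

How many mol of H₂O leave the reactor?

Stoichiometric O₂ = 0.5 × 161 = 80.5 mol; O₂ fed = 80.5 × 1.872 = 150.7 mol.
N₂ fed = 150.7 × 79/21 = 566.9 mol.
Fuel reacted = 0.742 × 161 → ξ = 119.5 mol.
Outlet (n = n₀ + ν ξ):
  H₂: 161 − 1(119.5) = 41.54
  O₂: 150.7 − 0.5(119.5) = 90.97
  N₂: 566.9 (inert)
  H₂O: 0 + 1(119.5) = 119.5

119 mol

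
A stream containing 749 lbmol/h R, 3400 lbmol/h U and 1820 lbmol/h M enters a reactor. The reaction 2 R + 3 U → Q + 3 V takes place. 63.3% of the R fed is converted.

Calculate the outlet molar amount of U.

R reacted = 0.633 × 749 = 474.1 lbmol/h; ν_R = −2, so ξ = 474.1/2 = 237.1 lbmol/h.
Outlet amounts (n = n₀ + ν ξ):
  R: 749 − 2(237.1) = 274.9
  U: 3400 − 3(237.1) = 2689
  Q: 0 + 1(237.1) = 237.1
  V: 0 + 3(237.1) = 711.2
  M: 1820 (inert)

2690 lbmol/h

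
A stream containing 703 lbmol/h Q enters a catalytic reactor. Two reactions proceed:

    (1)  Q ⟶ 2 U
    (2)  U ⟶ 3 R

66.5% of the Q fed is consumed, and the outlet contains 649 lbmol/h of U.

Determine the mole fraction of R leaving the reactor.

Conversion of Q: Q consumed = 1ξ₁ = 0.665 × 703 → ξ₁ = 467.5 lbmol/h.
U balance: n_U = 0 + 2ξ₁ − 1ξ₂ = 649 → ξ₂ = (2·467.5 − 649)/1 = 286 lbmol/h.
Outlet amounts (n = n₀ + Σ ν·ξ):
  Q: 703 − 1(467.5) = 235.5
  U: 0 + 2(467.5) − 1(286) = 649
  R: 0 + 3(286) = 858
Total out = 1742 lbmol/h; y_R = 858 / 1742 = 0.4924.

0.492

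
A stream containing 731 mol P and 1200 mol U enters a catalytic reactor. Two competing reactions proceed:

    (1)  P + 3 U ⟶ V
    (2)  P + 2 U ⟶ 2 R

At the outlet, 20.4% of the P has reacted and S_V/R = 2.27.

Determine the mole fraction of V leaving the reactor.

0.0795

Conversion of P: P consumed = 0.204 × 731 = 149.1 mol = 1ξ₁ + 1ξ₂.
Selectivity: 1ξ₁ / (2ξ₂) = 2.27 → ξ₁ = 4.54 ξ₂.
Substitute: (1·4.54 + 1) ξ₂ = 149.1 → ξ₂ = 26.92 mol, ξ₁ = 122.2 mol.
Outlet amounts (n = n₀ + Σ ν·ξ):
  P: 731 − 1(122.2) − 1(26.92) = 581.9
  U: 1200 − 3(122.2) − 2(26.92) = 779.5
  V: 0 + 1(122.2) = 122.2
  R: 0 + 2(26.92) = 53.84
Total out = 1537 mol; y_V = 122.2 / 1537 = 0.07949.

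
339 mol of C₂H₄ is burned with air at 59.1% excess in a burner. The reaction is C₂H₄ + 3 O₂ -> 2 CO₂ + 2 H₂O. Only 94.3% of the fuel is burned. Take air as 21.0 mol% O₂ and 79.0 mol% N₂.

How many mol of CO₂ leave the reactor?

Stoichiometric O₂ = 3 × 339 = 1017 mol; O₂ fed = 1017 × 1.591 = 1618 mol.
N₂ fed = 1618 × 79/21 = 6087 mol.
Fuel reacted = 0.943 × 339 → ξ = 319.7 mol.
Outlet (n = n₀ + ν ξ):
  C₂H₄: 339 − 1(319.7) = 19.32
  O₂: 1618 − 3(319.7) = 659
  N₂: 6087 (inert)
  CO₂: 0 + 2(319.7) = 639.4
  H₂O: 0 + 2(319.7) = 639.4

639 mol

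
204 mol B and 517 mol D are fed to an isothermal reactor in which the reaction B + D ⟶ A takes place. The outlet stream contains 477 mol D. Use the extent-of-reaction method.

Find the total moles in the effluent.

681 mol

For D: n = n₀ − 1ξ → 477 = 517 − 1ξ, giving ξ = 40 mol.
Outlet amounts (n = n₀ + ν ξ):
  B: 204 − 1(40) = 164
  D: 517 − 1(40) = 477
  A: 0 + 1(40) = 40
Total out = 164 + 477 + 40 = 681 mol.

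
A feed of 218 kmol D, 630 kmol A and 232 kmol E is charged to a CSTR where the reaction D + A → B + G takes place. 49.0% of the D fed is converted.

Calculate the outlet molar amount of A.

523 kmol

D reacted = 0.49 × 218 = 106.8 kmol; ν_D = −1, so ξ = 106.8/1 = 106.8 kmol.
Outlet amounts (n = n₀ + ν ξ):
  D: 218 − 1(106.8) = 111.2
  A: 630 − 1(106.8) = 523.2
  B: 0 + 1(106.8) = 106.8
  G: 0 + 1(106.8) = 106.8
  E: 232 (inert)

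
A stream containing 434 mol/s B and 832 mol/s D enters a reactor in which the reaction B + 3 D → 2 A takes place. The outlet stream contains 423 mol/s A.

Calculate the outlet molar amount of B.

222 mol/s

For A: n = n₀ + 2ξ → 423 = 0 + 2ξ, giving ξ = 211.5 mol/s.
Outlet amounts (n = n₀ + ν ξ):
  B: 434 − 1(211.5) = 222.5
  D: 832 − 3(211.5) = 197.5
  A: 0 + 2(211.5) = 423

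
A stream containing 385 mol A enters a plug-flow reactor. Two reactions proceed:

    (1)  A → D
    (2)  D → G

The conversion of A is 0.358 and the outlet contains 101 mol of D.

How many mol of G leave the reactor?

Conversion of A: A consumed = 1ξ₁ = 0.358 × 385 → ξ₁ = 137.8 mol.
D balance: n_D = 0 + 1ξ₁ − 1ξ₂ = 101 → ξ₂ = (1·137.8 − 101)/1 = 36.83 mol.
Outlet amounts (n = n₀ + Σ ν·ξ):
  A: 385 − 1(137.8) = 247.2
  D: 0 + 1(137.8) − 1(36.83) = 101
  G: 0 + 1(36.83) = 36.83

36.8 mol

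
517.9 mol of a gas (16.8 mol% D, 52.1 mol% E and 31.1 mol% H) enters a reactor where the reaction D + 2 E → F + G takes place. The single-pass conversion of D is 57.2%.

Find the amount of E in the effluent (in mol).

D reacted = 0.572 × 87.01 = 49.77 mol; ν_D = −1, so ξ = 49.77/1 = 49.77 mol.
Outlet amounts (n = n₀ + ν ξ):
  D: 87.01 − 1(49.77) = 37.24
  E: 269.8 − 2(49.77) = 170.3
  F: 0 + 1(49.77) = 49.77
  G: 0 + 1(49.77) = 49.77
  H: 161.1 (inert)

170 mol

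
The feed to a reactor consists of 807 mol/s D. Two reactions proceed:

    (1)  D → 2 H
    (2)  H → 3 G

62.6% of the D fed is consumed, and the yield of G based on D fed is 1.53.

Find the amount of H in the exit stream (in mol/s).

Conversion of D: D consumed = 1ξ₁ = 0.626 × 807 → ξ₁ = 505.2 mol/s.
Yield of G: 3ξ₂ / 807 = 1.53 → ξ₂ = 411.6 mol/s.
Outlet amounts (n = n₀ + Σ ν·ξ):
  D: 807 − 1(505.2) = 301.8
  H: 0 + 2(505.2) − 1(411.6) = 598.8
  G: 0 + 3(411.6) = 1235

599 mol/s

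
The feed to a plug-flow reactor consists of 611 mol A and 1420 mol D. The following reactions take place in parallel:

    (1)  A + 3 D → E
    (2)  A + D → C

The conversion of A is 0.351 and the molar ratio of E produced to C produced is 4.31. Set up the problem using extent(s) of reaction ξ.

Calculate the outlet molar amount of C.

Conversion of A: A consumed = 0.351 × 611 = 214.5 mol = 1ξ₁ + 1ξ₂.
Selectivity: 1ξ₁ / (1ξ₂) = 4.31 → ξ₁ = 4.31 ξ₂.
Substitute: (1·4.31 + 1) ξ₂ = 214.5 → ξ₂ = 40.39 mol, ξ₁ = 174.1 mol.
Outlet amounts (n = n₀ + Σ ν·ξ):
  A: 611 − 1(174.1) − 1(40.39) = 396.5
  D: 1420 − 3(174.1) − 1(40.39) = 857.4
  E: 0 + 1(174.1) = 174.1
  C: 0 + 1(40.39) = 40.39

40.4 mol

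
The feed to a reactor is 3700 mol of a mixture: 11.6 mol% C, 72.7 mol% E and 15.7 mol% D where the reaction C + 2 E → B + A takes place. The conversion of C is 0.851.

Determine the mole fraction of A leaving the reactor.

C reacted = 0.851 × 429.2 = 365.2 mol; ν_C = −1, so ξ = 365.2/1 = 365.2 mol.
Outlet amounts (n = n₀ + ν ξ):
  C: 429.2 − 1(365.2) = 63.95
  E: 2690 − 2(365.2) = 1959
  B: 0 + 1(365.2) = 365.2
  A: 0 + 1(365.2) = 365.2
  D: 580.9 (inert)
Total out = 3335 mol; y_A = 365.2 / 3335 = 0.1095.

0.11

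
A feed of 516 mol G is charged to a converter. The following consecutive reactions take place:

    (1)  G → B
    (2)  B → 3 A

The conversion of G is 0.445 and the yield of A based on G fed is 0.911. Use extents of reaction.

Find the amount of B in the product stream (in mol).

72.9 mol

Conversion of G: G consumed = 1ξ₁ = 0.445 × 516 → ξ₁ = 229.6 mol.
Yield of A: 3ξ₂ / 516 = 0.911 → ξ₂ = 156.7 mol.
Outlet amounts (n = n₀ + Σ ν·ξ):
  G: 516 − 1(229.6) = 286.4
  B: 0 + 1(229.6) − 1(156.7) = 72.93
  A: 0 + 3(156.7) = 470.1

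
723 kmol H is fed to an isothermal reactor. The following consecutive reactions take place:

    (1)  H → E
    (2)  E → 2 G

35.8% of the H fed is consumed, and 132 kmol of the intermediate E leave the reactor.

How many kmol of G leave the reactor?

Conversion of H: H consumed = 1ξ₁ = 0.358 × 723 → ξ₁ = 258.8 kmol.
E balance: n_E = 0 + 1ξ₁ − 1ξ₂ = 132 → ξ₂ = (1·258.8 − 132)/1 = 126.8 kmol.
Outlet amounts (n = n₀ + Σ ν·ξ):
  H: 723 − 1(258.8) = 464.2
  E: 0 + 1(258.8) − 1(126.8) = 132
  G: 0 + 2(126.8) = 253.7

254 kmol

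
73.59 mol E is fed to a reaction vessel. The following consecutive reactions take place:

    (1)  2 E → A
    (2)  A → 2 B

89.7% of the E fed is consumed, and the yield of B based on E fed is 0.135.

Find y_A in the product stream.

Conversion of E: E consumed = 2ξ₁ = 0.897 × 73.59 → ξ₁ = 33.01 mol.
Yield of B: 2ξ₂ / 73.59 = 0.135 → ξ₂ = 4.967 mol.
Outlet amounts (n = n₀ + Σ ν·ξ):
  E: 73.59 − 2(33.01) = 7.58
  A: 0 + 1(33.01) − 1(4.967) = 28.04
  B: 0 + 2(4.967) = 9.935
Total out = 45.55 mol; y_A = 28.04 / 45.55 = 0.6155.

0.616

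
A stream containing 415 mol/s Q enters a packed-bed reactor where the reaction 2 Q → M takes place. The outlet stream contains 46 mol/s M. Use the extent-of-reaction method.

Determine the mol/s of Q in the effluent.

For M: n = n₀ + 1ξ → 46 = 0 + 1ξ, giving ξ = 46 mol/s.
Outlet amounts (n = n₀ + ν ξ):
  Q: 415 − 2(46) = 323
  M: 0 + 1(46) = 46

323 mol/s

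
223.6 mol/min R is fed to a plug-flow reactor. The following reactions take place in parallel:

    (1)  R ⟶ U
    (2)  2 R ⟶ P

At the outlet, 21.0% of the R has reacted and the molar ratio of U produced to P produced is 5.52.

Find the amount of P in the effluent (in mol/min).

Conversion of R: R consumed = 0.21 × 223.6 = 46.96 mol/min = 1ξ₁ + 2ξ₂.
Selectivity: 1ξ₁ / (1ξ₂) = 5.52 → ξ₁ = 5.52 ξ₂.
Substitute: (1·5.52 + 2) ξ₂ = 46.96 → ξ₂ = 6.244 mol/min, ξ₁ = 34.47 mol/min.
Outlet amounts (n = n₀ + Σ ν·ξ):
  R: 223.6 − 1(34.47) − 2(6.244) = 176.6
  U: 0 + 1(34.47) = 34.47
  P: 0 + 1(6.244) = 6.244

6.24 mol/min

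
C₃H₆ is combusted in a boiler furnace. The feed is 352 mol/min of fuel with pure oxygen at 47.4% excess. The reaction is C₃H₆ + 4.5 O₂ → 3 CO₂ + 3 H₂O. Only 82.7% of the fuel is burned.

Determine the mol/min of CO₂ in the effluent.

873 mol/min

Stoichiometric O₂ = 4.5 × 352 = 1584 mol/min; O₂ fed = 1584 × 1.474 = 2335 mol/min.
Fuel reacted = 0.827 × 352 → ξ = 291.1 mol/min.
Outlet (n = n₀ + ν ξ):
  C₃H₆: 352 − 1(291.1) = 60.9
  O₂: 2335 − 4.5(291.1) = 1025
  CO₂: 0 + 3(291.1) = 873.3
  H₂O: 0 + 3(291.1) = 873.3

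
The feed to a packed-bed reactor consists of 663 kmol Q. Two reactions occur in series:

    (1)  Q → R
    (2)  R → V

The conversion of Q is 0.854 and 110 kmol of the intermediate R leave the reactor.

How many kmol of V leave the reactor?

456 kmol

Conversion of Q: Q consumed = 1ξ₁ = 0.854 × 663 → ξ₁ = 566.2 kmol.
R balance: n_R = 0 + 1ξ₁ − 1ξ₂ = 110 → ξ₂ = (1·566.2 − 110)/1 = 456.2 kmol.
Outlet amounts (n = n₀ + Σ ν·ξ):
  Q: 663 − 1(566.2) = 96.8
  R: 0 + 1(566.2) − 1(456.2) = 110
  V: 0 + 1(456.2) = 456.2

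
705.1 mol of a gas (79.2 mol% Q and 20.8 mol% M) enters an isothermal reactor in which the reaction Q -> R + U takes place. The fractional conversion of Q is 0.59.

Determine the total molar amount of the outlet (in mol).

1030 mol

Q reacted = 0.59 × 558.4 = 329.5 mol; ν_Q = −1, so ξ = 329.5/1 = 329.5 mol.
Outlet amounts (n = n₀ + ν ξ):
  Q: 558.4 − 1(329.5) = 229
  R: 0 + 1(329.5) = 329.5
  U: 0 + 1(329.5) = 329.5
  M: 146.7 (inert)
Total out = 229 + 329.5 + 329.5 + 146.7 = 1035 mol.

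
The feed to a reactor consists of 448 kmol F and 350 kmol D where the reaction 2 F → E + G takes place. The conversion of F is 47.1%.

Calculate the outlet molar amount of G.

F reacted = 0.471 × 448 = 211 kmol; ν_F = −2, so ξ = 211/2 = 105.5 kmol.
Outlet amounts (n = n₀ + ν ξ):
  F: 448 − 2(105.5) = 237
  E: 0 + 1(105.5) = 105.5
  G: 0 + 1(105.5) = 105.5
  D: 350 (inert)

106 kmol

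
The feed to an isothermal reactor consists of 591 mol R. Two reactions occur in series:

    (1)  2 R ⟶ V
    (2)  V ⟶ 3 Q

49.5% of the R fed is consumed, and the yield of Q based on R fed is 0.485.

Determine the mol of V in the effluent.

50.7 mol

Conversion of R: R consumed = 2ξ₁ = 0.495 × 591 → ξ₁ = 146.3 mol.
Yield of Q: 3ξ₂ / 591 = 0.485 → ξ₂ = 95.55 mol.
Outlet amounts (n = n₀ + Σ ν·ξ):
  R: 591 − 2(146.3) = 298.5
  V: 0 + 1(146.3) − 1(95.55) = 50.73
  Q: 0 + 3(95.55) = 286.6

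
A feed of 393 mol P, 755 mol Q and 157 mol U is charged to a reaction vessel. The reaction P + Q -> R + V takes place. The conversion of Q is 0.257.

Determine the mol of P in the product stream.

199 mol

Q reacted = 0.257 × 755 = 194 mol; ν_Q = −1, so ξ = 194/1 = 194 mol.
Outlet amounts (n = n₀ + ν ξ):
  P: 393 − 1(194) = 199
  Q: 755 − 1(194) = 561
  R: 0 + 1(194) = 194
  V: 0 + 1(194) = 194
  U: 157 (inert)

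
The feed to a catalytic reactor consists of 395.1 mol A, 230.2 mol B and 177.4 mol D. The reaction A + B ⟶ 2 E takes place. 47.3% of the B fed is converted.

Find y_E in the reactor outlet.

B reacted = 0.473 × 230.2 = 108.9 mol; ν_B = −1, so ξ = 108.9/1 = 108.9 mol.
Outlet amounts (n = n₀ + ν ξ):
  A: 395.1 − 1(108.9) = 286.2
  B: 230.2 − 1(108.9) = 121.3
  E: 0 + 2(108.9) = 217.8
  D: 177.4 (inert)
Total out = 802.7 mol; y_E = 217.8 / 802.7 = 0.2713.

0.271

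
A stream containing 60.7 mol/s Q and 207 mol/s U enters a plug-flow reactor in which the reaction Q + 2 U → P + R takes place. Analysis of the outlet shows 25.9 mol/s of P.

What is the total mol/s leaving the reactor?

242 mol/s

For P: n = n₀ + 1ξ → 25.9 = 0 + 1ξ, giving ξ = 25.9 mol/s.
Outlet amounts (n = n₀ + ν ξ):
  Q: 60.7 − 1(25.9) = 34.8
  U: 207 − 2(25.9) = 155.2
  P: 0 + 1(25.9) = 25.9
  R: 0 + 1(25.9) = 25.9
Total out = 34.8 + 155.2 + 25.9 + 25.9 = 241.8 mol/s.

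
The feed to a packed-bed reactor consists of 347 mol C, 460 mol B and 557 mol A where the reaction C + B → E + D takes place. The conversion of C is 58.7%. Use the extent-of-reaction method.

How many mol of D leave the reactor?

C reacted = 0.587 × 347 = 203.7 mol; ν_C = −1, so ξ = 203.7/1 = 203.7 mol.
Outlet amounts (n = n₀ + ν ξ):
  C: 347 − 1(203.7) = 143.3
  B: 460 − 1(203.7) = 256.3
  E: 0 + 1(203.7) = 203.7
  D: 0 + 1(203.7) = 203.7
  A: 557 (inert)

204 mol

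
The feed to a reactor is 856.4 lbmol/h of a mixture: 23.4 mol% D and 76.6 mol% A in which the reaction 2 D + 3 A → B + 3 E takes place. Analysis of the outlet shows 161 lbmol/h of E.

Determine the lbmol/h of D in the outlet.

93.1 lbmol/h

For E: n = n₀ + 3ξ → 161 = 0 + 3ξ, giving ξ = 53.67 lbmol/h.
Outlet amounts (n = n₀ + ν ξ):
  D: 200.4 − 2(53.67) = 93.06
  A: 656 − 3(53.67) = 495
  B: 0 + 1(53.67) = 53.67
  E: 0 + 3(53.67) = 161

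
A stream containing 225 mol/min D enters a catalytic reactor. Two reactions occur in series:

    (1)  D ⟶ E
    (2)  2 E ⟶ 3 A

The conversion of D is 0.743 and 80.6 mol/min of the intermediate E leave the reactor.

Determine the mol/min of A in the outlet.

Conversion of D: D consumed = 1ξ₁ = 0.743 × 225 → ξ₁ = 167.2 mol/min.
E balance: n_E = 0 + 1ξ₁ − 2ξ₂ = 80.6 → ξ₂ = (1·167.2 − 80.6)/2 = 43.29 mol/min.
Outlet amounts (n = n₀ + Σ ν·ξ):
  D: 225 − 1(167.2) = 57.82
  E: 0 + 1(167.2) − 2(43.29) = 80.6
  A: 0 + 3(43.29) = 129.9

130 mol/min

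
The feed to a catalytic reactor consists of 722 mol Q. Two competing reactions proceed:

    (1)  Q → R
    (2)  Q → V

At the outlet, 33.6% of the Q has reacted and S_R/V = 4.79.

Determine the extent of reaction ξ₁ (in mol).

Conversion of Q: Q consumed = 0.336 × 722 = 242.6 mol = 1ξ₁ + 1ξ₂.
Selectivity: 1ξ₁ / (1ξ₂) = 4.79 → ξ₁ = 4.79 ξ₂.
Substitute: (1·4.79 + 1) ξ₂ = 242.6 → ξ₂ = 41.9 mol, ξ₁ = 200.7 mol.
Outlet amounts (n = n₀ + Σ ν·ξ):
  Q: 722 − 1(200.7) − 1(41.9) = 479.4
  R: 0 + 1(200.7) = 200.7
  V: 0 + 1(41.9) = 41.9

ξ₁ = 201 mol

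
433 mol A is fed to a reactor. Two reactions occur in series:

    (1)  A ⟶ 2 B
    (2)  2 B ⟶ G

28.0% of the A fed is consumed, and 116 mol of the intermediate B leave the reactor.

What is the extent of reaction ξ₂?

Conversion of A: A consumed = 1ξ₁ = 0.28 × 433 → ξ₁ = 121.2 mol.
B balance: n_B = 0 + 2ξ₁ − 2ξ₂ = 116 → ξ₂ = (2·121.2 − 116)/2 = 63.24 mol.
Outlet amounts (n = n₀ + Σ ν·ξ):
  A: 433 − 1(121.2) = 311.8
  B: 0 + 2(121.2) − 2(63.24) = 116
  G: 0 + 1(63.24) = 63.24

ξ₂ = 63.2 mol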